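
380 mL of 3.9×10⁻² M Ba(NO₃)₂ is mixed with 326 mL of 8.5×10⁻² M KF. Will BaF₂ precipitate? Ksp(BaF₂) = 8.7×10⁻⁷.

Total volume after mixing = 380 + 326 = 706 mL.
[Ba²⁺] = (3.9×10⁻²)(380)/706 = 2.1×10⁻² M
[F⁻] = (8.5×10⁻²)(326)/706 = 3.9×10⁻² M
Q = [Ba²⁺][F⁻]^2 = 3.2×10⁻⁵
Q = 3.2×10⁻⁵ > Ksp = 8.7×10⁻⁷, so the solution is supersaturated and BaF₂ precipitates.

Yes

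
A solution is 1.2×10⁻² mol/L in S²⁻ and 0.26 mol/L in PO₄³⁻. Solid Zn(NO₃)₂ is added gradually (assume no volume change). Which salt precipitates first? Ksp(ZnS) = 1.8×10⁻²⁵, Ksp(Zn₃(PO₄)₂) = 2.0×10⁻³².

ZnS

Precipitation of each salt begins when its ion product equals Ksp.
For ZnS: [Zn²⁺] = (Ksp/[S²⁻]) = 1.5×10⁻²³ mol/L
For Zn₃(PO₄)₂: [Zn²⁺] = (Ksp/[PO₄³⁻]^2)^(1/3) = 6.7×10⁻¹¹ mol/L
The smaller threshold [Zn²⁺] is reached first, so ZnS precipitates first.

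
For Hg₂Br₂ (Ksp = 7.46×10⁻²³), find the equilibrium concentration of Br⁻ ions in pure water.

5.30×10⁻⁸ M

Hg₂Br₂(s) ⇌ Hg₂²⁺(aq) + 2 Br⁻(aq)
Let s be the molar solubility. Then [Hg₂²⁺] = s and [Br⁻] = 2s.
Ksp = [Hg₂²⁺][Br⁻]^2 = s · (2s)^2 = 4s^3 = 7.46×10⁻²³
s = 2.65×10⁻⁸ M
[Br⁻] = 2s = 5.30×10⁻⁸ M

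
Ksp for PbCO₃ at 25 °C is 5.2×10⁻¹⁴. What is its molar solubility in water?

2.3×10⁻⁷ M

PbCO₃(s) ⇌ Pb²⁺(aq) + CO₃²⁻(aq)
Call the molar solubility s, so that [Pb²⁺] = s and [CO₃²⁻] = s.
Ksp = [Pb²⁺][CO₃²⁻] = s · s = s^2
s^2 = 5.2×10⁻¹⁴
s = 2.3×10⁻⁷ mol L⁻¹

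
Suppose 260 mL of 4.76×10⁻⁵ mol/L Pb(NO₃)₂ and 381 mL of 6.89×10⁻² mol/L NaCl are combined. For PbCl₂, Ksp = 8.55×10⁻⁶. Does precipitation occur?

No

Total volume after mixing = 260 + 381 = 641 mL.
[Pb²⁺] = (4.76×10⁻⁵)(260)/641 = 1.93×10⁻⁵ mol/L
[Cl⁻] = (6.89×10⁻²)(381)/641 = 4.10×10⁻² mol/L
Q = [Pb²⁺][Cl⁻]^2 = 3.24×10⁻⁸
Q < Ksp (3.24×10⁻⁸ vs 8.55×10⁻⁶); the solution remains unsaturated and no precipitate forms.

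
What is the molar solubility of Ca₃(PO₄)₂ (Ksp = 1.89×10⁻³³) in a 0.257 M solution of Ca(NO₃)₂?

Ca₃(PO₄)₂(s) ⇌ 3 Ca²⁺(aq) + 2 PO₄³⁻(aq)
With Ca²⁺ already at 0.257 M and s small, take [Ca²⁺] ≈ 0.257 M and [PO₄³⁻] = 2s.
Ksp = [Ca²⁺]^3[PO₄³⁻]^2 = (0.257)^3(2s)^2
(2s)^2 = 1.89×10⁻³³ / (0.257)^3 = 1.11×10⁻³¹
s = 1.67×10⁻¹⁶ M

1.67×10⁻¹⁶ M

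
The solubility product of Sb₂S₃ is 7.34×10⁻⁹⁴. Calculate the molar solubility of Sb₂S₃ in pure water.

Sb₂S₃(s) ⇌ 2 Sb³⁺(aq) + 3 S²⁻(aq)
Let s be the molar solubility. Then [Sb³⁺] = 2s and [S²⁻] = 3s.
Ksp = [Sb³⁺]^2[S²⁻]^3 = (2s)^2 · (3s)^3 = 108s^5
108s^5 = 7.34×10⁻⁹⁴  ⇒  s^5 = 6.80×10⁻⁹⁶
s = 9.26×10⁻²⁰ mol/L

9.26×10⁻²⁰ M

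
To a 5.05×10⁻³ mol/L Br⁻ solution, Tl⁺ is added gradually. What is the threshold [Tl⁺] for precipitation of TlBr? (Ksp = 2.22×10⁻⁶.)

4.40×10⁻⁴ M

Precipitation of each salt begins when its ion product equals Ksp.
TlBr(s) ⇌ Tl⁺(aq) + Br⁻(aq)
Ksp = [Tl⁺][Br⁻] = [Tl⁺](5.05×10⁻³)
[Tl⁺] = 2.22×10⁻⁶ / (5.05×10⁻³) = 4.40×10⁻⁴
[Tl⁺] = 4.40×10⁻⁴ mol/L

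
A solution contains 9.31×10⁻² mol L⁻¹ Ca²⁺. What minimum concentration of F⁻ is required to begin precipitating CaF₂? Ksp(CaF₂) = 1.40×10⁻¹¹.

1.23×10⁻⁵ M

Each salt precipitates once Q = Ksp for that salt.
CaF₂(s) ⇌ Ca²⁺(aq) + 2 F⁻(aq)
Ksp = [Ca²⁺][F⁻]^2 = [F⁻]^2(9.31×10⁻²)
[F⁻]^2 = 1.40×10⁻¹¹ / (9.31×10⁻²) = 1.50×10⁻¹⁰
[F⁻] = 1.23×10⁻⁵ mol L⁻¹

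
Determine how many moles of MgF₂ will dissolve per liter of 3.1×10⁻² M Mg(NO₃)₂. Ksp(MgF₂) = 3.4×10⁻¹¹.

MgF₂(s) ⇌ Mg²⁺(aq) + 2 F⁻(aq)
With Mg²⁺ already at 3.1×10⁻² M and s small, take [Mg²⁺] ≈ 3.1×10⁻² M and [F⁻] = 2s.
Ksp = [Mg²⁺][F⁻]^2 = (3.1×10⁻²)(2s)^2
(2s)^2 = 3.4×10⁻¹¹ / (3.1×10⁻²) = 1.1×10⁻⁹
s = 1.7×10⁻⁵ M

1.7×10⁻⁵ M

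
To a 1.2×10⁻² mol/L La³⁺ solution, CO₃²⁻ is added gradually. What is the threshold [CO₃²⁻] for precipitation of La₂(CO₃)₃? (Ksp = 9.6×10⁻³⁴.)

Each salt precipitates once Q = Ksp for that salt.
La₂(CO₃)₃(s) ⇌ 2 La³⁺(aq) + 3 CO₃²⁻(aq)
Ksp = [La³⁺]^2[CO₃²⁻]^3 = [CO₃²⁻]^3(1.2×10⁻²)^2
[CO₃²⁻]^3 = 9.6×10⁻³⁴ / (1.2×10⁻²)^2 = 6.7×10⁻³⁰
[CO₃²⁻] = 1.9×10⁻¹⁰ mol/L

1.9×10⁻¹⁰ M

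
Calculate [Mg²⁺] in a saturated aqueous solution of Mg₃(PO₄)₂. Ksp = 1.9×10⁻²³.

3.4×10⁻⁵ M

Mg₃(PO₄)₂(s) ⇌ 3 Mg²⁺(aq) + 2 PO₄³⁻(aq)
For each mole of Mg₃(PO₄)₂ that dissolves per liter, [Mg²⁺] = 3s and [PO₄³⁻] = 2s; let s denote this solubility.
Ksp = [Mg²⁺]^3[PO₄³⁻]^2 = (3s)^3 · (2s)^2 = 108s^5 = 1.9×10⁻²³
s = 1.1×10⁻⁵ M
[Mg²⁺] = 3s = 3.4×10⁻⁵ M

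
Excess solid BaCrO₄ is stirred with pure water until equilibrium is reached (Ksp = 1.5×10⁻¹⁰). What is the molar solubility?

1.2×10⁻⁵ M

BaCrO₄(s) ⇌ Ba²⁺(aq) + CrO₄²⁻(aq)
For each mole of BaCrO₄ that dissolves per liter, [Ba²⁺] = s and [CrO₄²⁻] = s; let s denote this solubility.
Ksp = [Ba²⁺][CrO₄²⁻] = s · s = s^2
s^2 = 1.5×10⁻¹⁰
s = (1.5×10⁻¹⁰)^(1/2) = 1.2×10⁻⁵ M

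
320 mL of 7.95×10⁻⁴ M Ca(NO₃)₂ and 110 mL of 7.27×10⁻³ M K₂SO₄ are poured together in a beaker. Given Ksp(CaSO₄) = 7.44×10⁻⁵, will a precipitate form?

Total volume after mixing = 320 + 110 = 430 mL.
[Ca²⁺] = (7.95×10⁻⁴)(320)/430 = 5.92×10⁻⁴ M
[SO₄²⁻] = (7.27×10⁻³)(110)/430 = 1.86×10⁻³ M
Q = [Ca²⁺][SO₄²⁻] = 1.10×10⁻⁶
Q = 1.10×10⁻⁶ < Ksp = 7.44×10⁻⁵, so the solution is unsaturated and no precipitate forms.

No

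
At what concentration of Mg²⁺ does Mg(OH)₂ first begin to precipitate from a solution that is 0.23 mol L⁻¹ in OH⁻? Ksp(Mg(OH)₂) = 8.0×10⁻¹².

1.5×10⁻¹⁰ M

Precipitation of each salt begins when its ion product equals Ksp.
Mg(OH)₂(s) ⇌ Mg²⁺(aq) + 2 OH⁻(aq)
Ksp = [Mg²⁺][OH⁻]^2 = [Mg²⁺](0.23)^2
[Mg²⁺] = 8.0×10⁻¹² / (0.23)^2 = 1.5×10⁻¹⁰
[Mg²⁺] = 1.5×10⁻¹⁰ mol L⁻¹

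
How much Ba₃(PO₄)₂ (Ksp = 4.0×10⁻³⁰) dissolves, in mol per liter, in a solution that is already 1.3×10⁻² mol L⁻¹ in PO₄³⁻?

Ba₃(PO₄)₂(s) ⇌ 3 Ba²⁺(aq) + 2 PO₄³⁻(aq)
Let s be the solubility of Ba₃(PO₄)₂ here. The common ion gives [PO₄³⁻] ≈ 1.3×10⁻² mol L⁻¹, and [Ba²⁺] = 3s.
Ksp = [Ba²⁺]^3[PO₄³⁻]^2 = (3s)^3(1.3×10⁻²)^2
(3s)^3 = 4.0×10⁻³⁰ / (1.3×10⁻²)^2 = 2.4×10⁻²⁶
s = 9.6×10⁻¹⁰ mol L⁻¹

9.6×10⁻¹⁰ M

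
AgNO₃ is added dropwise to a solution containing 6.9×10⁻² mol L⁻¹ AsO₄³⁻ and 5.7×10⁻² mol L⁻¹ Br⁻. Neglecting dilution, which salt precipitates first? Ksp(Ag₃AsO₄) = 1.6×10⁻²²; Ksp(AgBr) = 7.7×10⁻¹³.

Precipitation begins when Q = Ksp.
For Ag₃AsO₄: [Ag⁺] = (Ksp/[AsO₄³⁻])^(1/3) = 1.3×10⁻⁷ mol L⁻¹
For AgBr: [Ag⁺] = (Ksp/[Br⁻]) = 1.4×10⁻¹¹ mol L⁻¹
The smaller threshold [Ag⁺] is reached first, so AgBr precipitates first.

AgBr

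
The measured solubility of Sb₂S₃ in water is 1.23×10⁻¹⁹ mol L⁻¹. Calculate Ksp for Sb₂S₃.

Ksp = 3.04×10⁻⁹³

Sb₂S₃(s) ⇌ 2 Sb³⁺(aq) + 3 S²⁻(aq)
For each mole of Sb₂S₃ that dissolves per liter, [Sb³⁺] = 2s and [S²⁻] = 3s; let s denote this solubility.
Ksp = [Sb³⁺]^2[S²⁻]^3 = (2s)^2 · (3s)^3 = 108s^5
Ksp = 108 × (1.23×10⁻¹⁹)^5 = 3.04×10⁻⁹³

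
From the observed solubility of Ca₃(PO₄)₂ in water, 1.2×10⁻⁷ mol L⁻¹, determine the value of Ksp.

Ksp = 2.7×10⁻³³

Ca₃(PO₄)₂(s) ⇌ 3 Ca²⁺(aq) + 2 PO₄³⁻(aq)
For each mole of Ca₃(PO₄)₂ that dissolves per liter, [Ca²⁺] = 3s and [PO₄³⁻] = 2s; let s denote this solubility.
Ksp = [Ca²⁺]^3[PO₄³⁻]^2 = (3s)^3 · (2s)^2 = 108s^5
Ksp = 108 × (1.2×10⁻⁷)^5 = 2.7×10⁻³³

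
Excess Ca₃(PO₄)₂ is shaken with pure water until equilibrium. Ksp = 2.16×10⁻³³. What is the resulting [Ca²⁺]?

3.45×10⁻⁷ M

Ca₃(PO₄)₂(s) ⇌ 3 Ca²⁺(aq) + 2 PO₄³⁻(aq)
For each mole of Ca₃(PO₄)₂ that dissolves per liter, [Ca²⁺] = 3s and [PO₄³⁻] = 2s; let s denote this solubility.
Ksp = [Ca²⁺]^3[PO₄³⁻]^2 = (3s)^3 · (2s)^2 = 108s^5 = 2.16×10⁻³³
s = 1.15×10⁻⁷ mol L⁻¹
[Ca²⁺] = 3s = 3.45×10⁻⁷ mol L⁻¹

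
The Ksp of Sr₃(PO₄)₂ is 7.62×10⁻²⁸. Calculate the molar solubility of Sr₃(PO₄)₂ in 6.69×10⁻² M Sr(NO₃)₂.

7.98×10⁻¹³ M

Sr₃(PO₄)₂(s) ⇌ 3 Sr²⁺(aq) + 2 PO₄³⁻(aq)
The solution already contains Sr²⁺ at 6.69×10⁻² M. Let s be the molar solubility of Sr₃(PO₄)₂.
[Sr²⁺] ≈ 6.69×10⁻² M (common ion dominates); [PO₄³⁻] = 2s.
Ksp = [Sr²⁺]^3[PO₄³⁻]^2 = (6.69×10⁻²)^3(2s)^2
(2s)^2 = 7.62×10⁻²⁸ / (6.69×10⁻²)^3 = 2.54×10⁻²⁴
s = 7.98×10⁻¹³ M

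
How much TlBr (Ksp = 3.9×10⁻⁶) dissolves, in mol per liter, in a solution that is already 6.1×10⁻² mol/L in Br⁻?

6.4×10⁻⁵ M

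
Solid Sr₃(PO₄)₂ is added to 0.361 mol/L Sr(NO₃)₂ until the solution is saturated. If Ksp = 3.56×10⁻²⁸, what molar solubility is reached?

Sr₃(PO₄)₂(s) ⇌ 3 Sr²⁺(aq) + 2 PO₄³⁻(aq)
Let s be the solubility of Sr₃(PO₄)₂ here. The common ion gives [Sr²⁺] ≈ 0.361 mol/L, and [PO₄³⁻] = 2s.
Ksp = [Sr²⁺]^3[PO₄³⁻]^2 = (0.361)^3(2s)^2
(2s)^2 = 3.56×10⁻²⁸ / (0.361)^3 = 7.57×10⁻²⁷
s = 4.35×10⁻¹⁴ mol/L

4.35×10⁻¹⁴ M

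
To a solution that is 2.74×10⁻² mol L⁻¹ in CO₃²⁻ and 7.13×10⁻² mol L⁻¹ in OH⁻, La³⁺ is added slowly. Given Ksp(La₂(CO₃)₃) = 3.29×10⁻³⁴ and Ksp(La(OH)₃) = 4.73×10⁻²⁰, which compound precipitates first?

La(OH)₃

The threshold for precipitation is Q = Ksp.
For La₂(CO₃)₃: [La³⁺] = (Ksp/[CO₃²⁻]^3)^(1/2) = 4.00×10⁻¹⁵ mol L⁻¹
For La(OH)₃: [La³⁺] = (Ksp/[OH⁻]^3) = 1.30×10⁻¹⁶ mol L⁻¹
Since La(OH)₃ needs less La³⁺ to reach saturation, it precipitates first.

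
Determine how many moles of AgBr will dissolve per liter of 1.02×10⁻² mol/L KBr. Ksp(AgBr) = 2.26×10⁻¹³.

2.22×10⁻¹¹ M

AgBr(s) ⇌ Ag⁺(aq) + Br⁻(aq)
The solution already contains Br⁻ at 1.02×10⁻² mol/L. Let s be the molar solubility of AgBr.
[Br⁻] ≈ 1.02×10⁻² mol/L (common ion dominates); [Ag⁺] = s.
Ksp = [Ag⁺][Br⁻] = s(1.02×10⁻²)
s = 2.26×10⁻¹³ / (1.02×10⁻²) = 2.22×10⁻¹¹
s = 2.22×10⁻¹¹ mol/L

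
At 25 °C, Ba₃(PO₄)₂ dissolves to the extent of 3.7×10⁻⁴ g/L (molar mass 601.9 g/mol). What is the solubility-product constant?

Ksp = 9.5×10⁻³⁰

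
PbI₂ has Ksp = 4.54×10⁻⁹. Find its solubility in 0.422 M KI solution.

PbI₂(s) ⇌ Pb²⁺(aq) + 2 I⁻(aq)
I⁻ is already present at 0.422 M. If s mol/L of PbI₂ dissolves, [Pb²⁺] = s while [I⁻] ≈ 0.422 M.
Ksp = [Pb²⁺][I⁻]^2 = s(0.422)^2
s = 4.54×10⁻⁹ / (0.422)^2 = 2.55×10⁻⁸
s = 2.55×10⁻⁸ M

2.55×10⁻⁸ M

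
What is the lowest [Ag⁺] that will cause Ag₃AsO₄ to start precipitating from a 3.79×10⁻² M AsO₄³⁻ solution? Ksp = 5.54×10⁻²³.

1.13×10⁻⁷ M

A salt starts to precipitate once the ion product Q reaches its Ksp.
Ag₃AsO₄(s) ⇌ 3 Ag⁺(aq) + AsO₄³⁻(aq)
Ksp = [Ag⁺]^3[AsO₄³⁻] = [Ag⁺]^3(3.79×10⁻²)
[Ag⁺]^3 = 5.54×10⁻²³ / (3.79×10⁻²) = 1.46×10⁻²¹
[Ag⁺] = 1.13×10⁻⁷ M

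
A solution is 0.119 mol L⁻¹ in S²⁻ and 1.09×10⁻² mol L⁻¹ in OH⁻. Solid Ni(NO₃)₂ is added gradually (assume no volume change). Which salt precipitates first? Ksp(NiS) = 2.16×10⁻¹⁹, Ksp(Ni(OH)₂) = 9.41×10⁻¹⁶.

NiS

Each salt precipitates once Q = Ksp for that salt.
For NiS: [Ni²⁺] = (Ksp/[S²⁻]) = 1.82×10⁻¹⁸ mol L⁻¹
For Ni(OH)₂: [Ni²⁺] = (Ksp/[OH⁻]^2) = 7.92×10⁻¹² mol L⁻¹
NiS requires the lower [Ni²⁺], so it precipitates first.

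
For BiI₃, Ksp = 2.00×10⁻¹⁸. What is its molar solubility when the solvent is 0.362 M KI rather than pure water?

4.22×10⁻¹⁷ M

BiI₃(s) ⇌ Bi³⁺(aq) + 3 I⁻(aq)
With I⁻ already at 0.362 M and s small, take [I⁻] ≈ 0.362 M and [Bi³⁺] = s.
Ksp = [Bi³⁺][I⁻]^3 = s(0.362)^3
s = 2.00×10⁻¹⁸ / (0.362)^3 = 4.22×10⁻¹⁷
s = 4.22×10⁻¹⁷ M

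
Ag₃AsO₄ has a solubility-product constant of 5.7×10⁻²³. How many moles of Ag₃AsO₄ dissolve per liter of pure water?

1.2×10⁻⁶ M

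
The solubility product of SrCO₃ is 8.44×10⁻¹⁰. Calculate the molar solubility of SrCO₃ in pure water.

SrCO₃(s) ⇌ Sr²⁺(aq) + CO₃²⁻(aq)
If s mol/L of SrCO₃ dissolves, [Sr²⁺] = s and [CO₃²⁻] = s.
Ksp = [Sr²⁺][CO₃²⁻] = s · s = s^2
s^2 = 8.44×10⁻¹⁰
s = (8.44×10⁻¹⁰)^(1/2) = 2.91×10⁻⁵ mol L⁻¹

2.91×10⁻⁵ M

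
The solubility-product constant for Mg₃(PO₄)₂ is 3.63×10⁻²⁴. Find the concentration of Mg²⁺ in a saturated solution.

2.41×10⁻⁵ M

Mg₃(PO₄)₂(s) ⇌ 3 Mg²⁺(aq) + 2 PO₄³⁻(aq)
With molar solubility s: [Mg²⁺] = 3s, [PO₄³⁻] = 2s.
Ksp = [Mg²⁺]^3[PO₄³⁻]^2 = (3s)^3 · (2s)^2 = 108s^5 = 3.63×10⁻²⁴
s = 8.04×10⁻⁶ mol/L
[Mg²⁺] = 3s = 2.41×10⁻⁵ mol/L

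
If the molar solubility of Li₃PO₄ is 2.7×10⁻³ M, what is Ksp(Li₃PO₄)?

Li₃PO₄(s) ⇌ 3 Li⁺(aq) + PO₄³⁻(aq)
For each mole of Li₃PO₄ that dissolves per liter, [Li⁺] = 3s and [PO₄³⁻] = s; let s denote this solubility.
Ksp = [Li⁺]^3[PO₄³⁻] = (3s)^3 · s = 27s^4
Ksp = 27 × (2.7×10⁻³)^4 = 1.4×10⁻⁹

Ksp = 1.4×10⁻⁹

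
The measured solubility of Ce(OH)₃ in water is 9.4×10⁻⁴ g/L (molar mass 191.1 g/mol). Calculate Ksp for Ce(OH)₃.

Molar solubility s = (9.4×10⁻⁴ g/L) / (191.1 g/mol) = 4.919×10⁻⁶ mol/L
Ce(OH)₃(s) ⇌ Ce³⁺(aq) + 3 OH⁻(aq)
If s mol/L of Ce(OH)₃ dissolves, [Ce³⁺] = s and [OH⁻] = 3s.
Ksp = [Ce³⁺][OH⁻]^3 = s · (3s)^3 = 27s^4
Ksp = 27 × (4.919×10⁻⁶)^4 = 1.6×10⁻²⁰

Ksp = 1.6×10⁻²⁰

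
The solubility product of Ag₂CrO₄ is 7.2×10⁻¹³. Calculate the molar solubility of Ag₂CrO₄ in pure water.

Ag₂CrO₄(s) ⇌ 2 Ag⁺(aq) + CrO₄²⁻(aq)
Let s be the molar solubility. Then [Ag⁺] = 2s and [CrO₄²⁻] = s.
Ksp = [Ag⁺]^2[CrO₄²⁻] = (2s)^2 · s = 4s^3
4s^3 = 7.2×10⁻¹³  ⇒  s^3 = 1.8×10⁻¹³
Taking the 3rd root, s = 5.6×10⁻⁵ M.

5.6×10⁻⁵ M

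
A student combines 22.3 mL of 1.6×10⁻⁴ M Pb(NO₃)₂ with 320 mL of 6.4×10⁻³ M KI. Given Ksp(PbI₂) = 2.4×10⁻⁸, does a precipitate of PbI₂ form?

No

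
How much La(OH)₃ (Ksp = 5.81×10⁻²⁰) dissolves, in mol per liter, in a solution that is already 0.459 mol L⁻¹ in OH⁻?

6.01×10⁻¹⁹ M

La(OH)₃(s) ⇌ La³⁺(aq) + 3 OH⁻(aq)
With OH⁻ already at 0.459 mol L⁻¹ and s small, take [OH⁻] ≈ 0.459 mol L⁻¹ and [La³⁺] = s.
Ksp = [La³⁺][OH⁻]^3 = s(0.459)^3
s = 5.81×10⁻²⁰ / (0.459)^3 = 6.01×10⁻¹⁹
s = 6.01×10⁻¹⁹ mol L⁻¹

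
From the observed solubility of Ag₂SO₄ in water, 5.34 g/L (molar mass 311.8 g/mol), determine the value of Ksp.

Ksp = 2.01×10⁻⁵

Convert to molarity: s = 5.34 / 311.8 = 1.7126×10⁻² mol/L
Ag₂SO₄(s) ⇌ 2 Ag⁺(aq) + SO₄²⁻(aq)
With molar solubility s: [Ag⁺] = 2s, [SO₄²⁻] = s.
Ksp = [Ag⁺]^2[SO₄²⁻] = (2s)^2 · s = 4s^3
Ksp = 4 × (1.7126×10⁻²)^3 = 2.01×10⁻⁵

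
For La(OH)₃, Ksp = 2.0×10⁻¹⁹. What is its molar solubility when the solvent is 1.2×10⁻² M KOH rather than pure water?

1.2×10⁻¹³ M

La(OH)₃(s) ⇌ La³⁺(aq) + 3 OH⁻(aq)
OH⁻ is already present at 1.2×10⁻² M. If s mol/L of La(OH)₃ dissolves, [La³⁺] = s while [OH⁻] ≈ 1.2×10⁻² M.
Ksp = [La³⁺][OH⁻]^3 = s(1.2×10⁻²)^3
s = 2.0×10⁻¹⁹ / (1.2×10⁻²)^3 = 1.2×10⁻¹³
s = 1.2×10⁻¹³ M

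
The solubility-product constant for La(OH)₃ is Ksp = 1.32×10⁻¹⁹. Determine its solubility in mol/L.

La(OH)₃(s) ⇌ La³⁺(aq) + 3 OH⁻(aq)
For each mole of La(OH)₃ that dissolves per liter, [La³⁺] = s and [OH⁻] = 3s; let s denote this solubility.
Ksp = [La³⁺][OH⁻]^3 = s · (3s)^3 = 27s^4
27s^4 = 1.32×10⁻¹⁹  ⇒  s^4 = 4.89×10⁻²¹
Taking the 4th root, s = 8.36×10⁻⁶ mol L⁻¹.

8.36×10⁻⁶ M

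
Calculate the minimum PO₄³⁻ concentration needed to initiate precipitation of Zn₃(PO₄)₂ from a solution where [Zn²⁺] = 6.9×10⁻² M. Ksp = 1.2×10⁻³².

A salt starts to precipitate once the ion product Q reaches its Ksp.
Zn₃(PO₄)₂(s) ⇌ 3 Zn²⁺(aq) + 2 PO₄³⁻(aq)
Ksp = [Zn²⁺]^3[PO₄³⁻]^2 = [PO₄³⁻]^2(6.9×10⁻²)^3
[PO₄³⁻]^2 = 1.2×10⁻³² / (6.9×10⁻²)^3 = 3.7×10⁻²⁹
[PO₄³⁻] = 6.0×10⁻¹⁵ M

6.0×10⁻¹⁵ M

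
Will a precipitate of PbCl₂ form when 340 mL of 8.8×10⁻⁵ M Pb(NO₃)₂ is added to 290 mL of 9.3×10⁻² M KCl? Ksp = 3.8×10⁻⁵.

No

After mixing, V = 340 mL + 290 mL = 630 mL.
[Pb²⁺] = (8.8×10⁻⁵)(340)/630 = 4.7×10⁻⁵ M
[Cl⁻] = (9.3×10⁻²)(290)/630 = 4.3×10⁻² M
Q = [Pb²⁺][Cl⁻]^2 = 8.7×10⁻⁸
Since Q (8.7×10⁻⁸) is less than Ksp (3.8×10⁻⁵), no PbCl₂ precipitates.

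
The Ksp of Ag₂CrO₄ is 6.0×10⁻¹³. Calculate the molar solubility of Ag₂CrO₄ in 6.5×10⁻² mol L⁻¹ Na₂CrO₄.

Ag₂CrO₄(s) ⇌ 2 Ag⁺(aq) + CrO₄²⁻(aq)
The solution already contains CrO₄²⁻ at 6.5×10⁻² mol L⁻¹. Let s be the molar solubility of Ag₂CrO₄.
[CrO₄²⁻] ≈ 6.5×10⁻² mol L⁻¹ (common ion dominates); [Ag⁺] = 2s.
Ksp = [Ag⁺]^2[CrO₄²⁻] = (2s)^2(6.5×10⁻²)
(2s)^2 = 6.0×10⁻¹³ / (6.5×10⁻²) = 9.2×10⁻¹²
s = 1.5×10⁻⁶ mol L⁻¹

1.5×10⁻⁶ M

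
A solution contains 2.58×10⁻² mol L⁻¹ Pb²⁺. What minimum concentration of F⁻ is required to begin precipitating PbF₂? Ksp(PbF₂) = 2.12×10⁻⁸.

9.06×10⁻⁴ M

Precipitation begins when Q = Ksp.
PbF₂(s) ⇌ Pb²⁺(aq) + 2 F⁻(aq)
Ksp = [Pb²⁺][F⁻]^2 = [F⁻]^2(2.58×10⁻²)
[F⁻]^2 = 2.12×10⁻⁸ / (2.58×10⁻²) = 8.22×10⁻⁷
[F⁻] = 9.06×10⁻⁴ mol L⁻¹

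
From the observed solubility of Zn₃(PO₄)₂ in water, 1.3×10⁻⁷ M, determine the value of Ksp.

Zn₃(PO₄)₂(s) ⇌ 3 Zn²⁺(aq) + 2 PO₄³⁻(aq)
With molar solubility s: [Zn²⁺] = 3s, [PO₄³⁻] = 2s.
Ksp = [Zn²⁺]^3[PO₄³⁻]^2 = (3s)^3 · (2s)^2 = 108s^5
Ksp = 108 × (1.3×10⁻⁷)^5 = 4.0×10⁻³³

Ksp = 4.0×10⁻³³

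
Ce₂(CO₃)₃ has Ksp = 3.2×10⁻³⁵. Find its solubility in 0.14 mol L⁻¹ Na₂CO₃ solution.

Ce₂(CO₃)₃(s) ⇌ 2 Ce³⁺(aq) + 3 CO₃²⁻(aq)
With CO₃²⁻ already at 0.14 mol L⁻¹ and s small, take [CO₃²⁻] ≈ 0.14 mol L⁻¹ and [Ce³⁺] = 2s.
Ksp = [Ce³⁺]^2[CO₃²⁻]^3 = (2s)^2(0.14)^3
(2s)^2 = 3.2×10⁻³⁵ / (0.14)^3 = 1.2×10⁻³²
s = 5.4×10⁻¹⁷ mol L⁻¹

5.4×10⁻¹⁷ M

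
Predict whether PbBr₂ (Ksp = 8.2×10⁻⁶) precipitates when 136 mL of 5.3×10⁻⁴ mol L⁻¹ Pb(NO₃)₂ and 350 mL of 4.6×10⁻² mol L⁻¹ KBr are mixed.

No

After mixing, V = 136 mL + 350 mL = 486 mL.
[Pb²⁺] = (5.3×10⁻⁴)(136)/486 = 1.5×10⁻⁴ mol L⁻¹
[Br⁻] = (4.6×10⁻²)(350)/486 = 3.3×10⁻² mol L⁻¹
Q = [Pb²⁺][Br⁻]^2 = 1.6×10⁻⁷
Q = 1.6×10⁻⁷ < Ksp = 8.2×10⁻⁶, so the solution is unsaturated and no precipitate forms.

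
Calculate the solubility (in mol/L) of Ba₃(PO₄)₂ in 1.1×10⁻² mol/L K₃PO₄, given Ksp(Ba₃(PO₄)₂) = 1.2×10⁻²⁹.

Ba₃(PO₄)₂(s) ⇌ 3 Ba²⁺(aq) + 2 PO₄³⁻(aq)
With PO₄³⁻ already at 1.1×10⁻² mol/L and s small, take [PO₄³⁻] ≈ 1.1×10⁻² mol/L and [Ba²⁺] = 3s.
Ksp = [Ba²⁺]^3[PO₄³⁻]^2 = (3s)^3(1.1×10⁻²)^2
(3s)^3 = 1.2×10⁻²⁹ / (1.1×10⁻²)^2 = 9.9×10⁻²⁶
s = 1.5×10⁻⁹ mol/L

1.5×10⁻⁹ M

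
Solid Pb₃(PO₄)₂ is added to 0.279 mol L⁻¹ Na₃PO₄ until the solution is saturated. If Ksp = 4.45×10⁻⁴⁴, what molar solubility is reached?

Pb₃(PO₄)₂(s) ⇌ 3 Pb²⁺(aq) + 2 PO₄³⁻(aq)
Let s be the solubility of Pb₃(PO₄)₂ here. The common ion gives [PO₄³⁻] ≈ 0.279 mol L⁻¹, and [Pb²⁺] = 3s.
Ksp = [Pb²⁺]^3[PO₄³⁻]^2 = (3s)^3(0.279)^2
(3s)^3 = 4.45×10⁻⁴⁴ / (0.279)^2 = 5.72×10⁻⁴³
s = 2.77×10⁻¹⁵ mol L⁻¹

2.77×10⁻¹⁵ M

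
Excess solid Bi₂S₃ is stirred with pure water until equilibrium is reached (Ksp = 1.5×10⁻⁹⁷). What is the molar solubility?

Bi₂S₃(s) ⇌ 2 Bi³⁺(aq) + 3 S²⁻(aq)
With molar solubility s: [Bi³⁺] = 2s, [S²⁻] = 3s.
Ksp = [Bi³⁺]^2[S²⁻]^3 = (2s)^2 · (3s)^3 = 108s^5
108s^5 = 1.5×10⁻⁹⁷  ⇒  s^5 = 1.4×10⁻⁹⁹
s = 1.7×10⁻²⁰ M

1.7×10⁻²⁰ M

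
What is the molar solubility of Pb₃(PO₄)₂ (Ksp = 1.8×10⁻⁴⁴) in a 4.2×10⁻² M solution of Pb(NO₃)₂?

7.8×10⁻²¹ M

Pb₃(PO₄)₂(s) ⇌ 3 Pb²⁺(aq) + 2 PO₄³⁻(aq)
Let s be the solubility of Pb₃(PO₄)₂ here. The common ion gives [Pb²⁺] ≈ 4.2×10⁻² M, and [PO₄³⁻] = 2s.
Ksp = [Pb²⁺]^3[PO₄³⁻]^2 = (4.2×10⁻²)^3(2s)^2
(2s)^2 = 1.8×10⁻⁴⁴ / (4.2×10⁻²)^3 = 2.4×10⁻⁴⁰
s = 7.8×10⁻²¹ M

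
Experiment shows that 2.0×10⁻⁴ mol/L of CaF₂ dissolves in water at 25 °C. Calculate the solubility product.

Ksp = 3.2×10⁻¹¹

CaF₂(s) ⇌ Ca²⁺(aq) + 2 F⁻(aq)
With molar solubility s: [Ca²⁺] = s, [F⁻] = 2s.
Ksp = [Ca²⁺][F⁻]^2 = s · (2s)^2 = 4s^3
Ksp = 4 × (2.0×10⁻⁴)^3 = 3.2×10⁻¹¹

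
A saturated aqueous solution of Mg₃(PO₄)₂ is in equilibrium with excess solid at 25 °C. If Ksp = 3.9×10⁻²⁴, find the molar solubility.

8.2×10⁻⁶ M

Mg₃(PO₄)₂(s) ⇌ 3 Mg²⁺(aq) + 2 PO₄³⁻(aq)
With molar solubility s: [Mg²⁺] = 3s, [PO₄³⁻] = 2s.
Ksp = [Mg²⁺]^3[PO₄³⁻]^2 = (3s)^3 · (2s)^2 = 108s^5
108s^5 = 3.9×10⁻²⁴  ⇒  s^5 = 3.6×10⁻²⁶
Taking the 5th root, s = 8.2×10⁻⁶ mol L⁻¹.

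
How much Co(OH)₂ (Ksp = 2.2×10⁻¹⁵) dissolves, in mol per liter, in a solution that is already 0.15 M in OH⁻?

Co(OH)₂(s) ⇌ Co²⁺(aq) + 2 OH⁻(aq)
OH⁻ is already present at 0.15 M. If s mol/L of Co(OH)₂ dissolves, [Co²⁺] = s while [OH⁻] ≈ 0.15 M.
Ksp = [Co²⁺][OH⁻]^2 = s(0.15)^2
s = 2.2×10⁻¹⁵ / (0.15)^2 = 9.8×10⁻¹⁴
s = 9.8×10⁻¹⁴ M

9.8×10⁻¹⁴ M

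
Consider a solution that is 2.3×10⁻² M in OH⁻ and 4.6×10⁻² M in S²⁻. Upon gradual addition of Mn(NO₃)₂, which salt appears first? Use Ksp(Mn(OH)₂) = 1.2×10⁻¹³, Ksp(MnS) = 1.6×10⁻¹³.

MnS

Precipitation of each salt begins when its ion product equals Ksp.
For Mn(OH)₂: [Mn²⁺] = (Ksp/[OH⁻]^2) = 2.3×10⁻¹⁰ M
For MnS: [Mn²⁺] = (Ksp/[S²⁻]) = 3.5×10⁻¹² M
MnS requires the lower [Mn²⁺], so it precipitates first.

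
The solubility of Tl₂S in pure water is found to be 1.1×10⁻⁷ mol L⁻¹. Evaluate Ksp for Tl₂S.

Tl₂S(s) ⇌ 2 Tl⁺(aq) + S²⁻(aq)
Call the molar solubility s, so that [Tl⁺] = 2s and [S²⁻] = s.
Ksp = [Tl⁺]^2[S²⁻] = (2s)^2 · s = 4s^3
Ksp = 4 × (1.1×10⁻⁷)^3 = 5.3×10⁻²¹

Ksp = 5.3×10⁻²¹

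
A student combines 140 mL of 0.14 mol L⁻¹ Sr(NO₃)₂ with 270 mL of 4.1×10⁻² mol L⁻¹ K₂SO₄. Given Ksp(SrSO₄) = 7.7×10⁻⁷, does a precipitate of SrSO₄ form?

Yes

Total volume after mixing = 140 + 270 = 410 mL.
[Sr²⁺] = (0.14)(140)/410 = 4.8×10⁻² mol L⁻¹
[SO₄²⁻] = (4.1×10⁻²)(270)/410 = 2.7×10⁻² mol L⁻¹
Q = [Sr²⁺][SO₄²⁻] = 1.3×10⁻³
Since Q (1.3×10⁻³) exceeds Ksp (7.7×10⁻⁷), SrSO₄ will precipitate.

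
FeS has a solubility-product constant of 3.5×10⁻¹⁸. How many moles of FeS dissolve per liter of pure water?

FeS(s) ⇌ Fe²⁺(aq) + S²⁻(aq)
For each mole of FeS that dissolves per liter, [Fe²⁺] = s and [S²⁻] = s; let s denote this solubility.
Ksp = [Fe²⁺][S²⁻] = s · s = s^2
s^2 = 3.5×10⁻¹⁸
Taking the 2nd root, s = 1.9×10⁻⁹ mol/L.

1.9×10⁻⁹ M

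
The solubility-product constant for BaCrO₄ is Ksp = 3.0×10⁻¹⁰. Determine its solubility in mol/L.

1.7×10⁻⁵ M

BaCrO₄(s) ⇌ Ba²⁺(aq) + CrO₄²⁻(aq)
Call the molar solubility s, so that [Ba²⁺] = s and [CrO₄²⁻] = s.
Ksp = [Ba²⁺][CrO₄²⁻] = s · s = s^2
s^2 = 3.0×10⁻¹⁰
s = (3.0×10⁻¹⁰)^(1/2) = 1.7×10⁻⁵ mol/L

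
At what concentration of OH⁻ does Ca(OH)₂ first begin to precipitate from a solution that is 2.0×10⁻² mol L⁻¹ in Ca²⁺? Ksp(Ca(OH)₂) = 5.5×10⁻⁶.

Precipitation begins when Q = Ksp.
Ca(OH)₂(s) ⇌ Ca²⁺(aq) + 2 OH⁻(aq)
Ksp = [Ca²⁺][OH⁻]^2 = [OH⁻]^2(2.0×10⁻²)
[OH⁻]^2 = 5.5×10⁻⁶ / (2.0×10⁻²) = 2.8×10⁻⁴
[OH⁻] = 1.7×10⁻² mol L⁻¹

1.7×10⁻² M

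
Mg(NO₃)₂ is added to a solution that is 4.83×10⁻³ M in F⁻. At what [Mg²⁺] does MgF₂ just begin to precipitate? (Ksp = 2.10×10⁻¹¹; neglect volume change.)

Precipitation begins when Q = Ksp.
MgF₂(s) ⇌ Mg²⁺(aq) + 2 F⁻(aq)
Ksp = [Mg²⁺][F⁻]^2 = [Mg²⁺](4.83×10⁻³)^2
[Mg²⁺] = 2.10×10⁻¹¹ / (4.83×10⁻³)^2 = 9.00×10⁻⁷
[Mg²⁺] = 9.00×10⁻⁷ M

9.00×10⁻⁷ M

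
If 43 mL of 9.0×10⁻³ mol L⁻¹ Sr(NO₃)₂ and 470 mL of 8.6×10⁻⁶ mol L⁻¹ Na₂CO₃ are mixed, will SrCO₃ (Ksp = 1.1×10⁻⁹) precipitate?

The combined volume is 513 mL.
[Sr²⁺] = (9.0×10⁻³)(43)/513 = 7.5×10⁻⁴ mol L⁻¹
[CO₃²⁻] = (8.6×10⁻⁶)(470)/513 = 7.9×10⁻⁶ mol L⁻¹
Q = [Sr²⁺][CO₃²⁻] = 5.9×10⁻⁹
Because Q > Ksp (5.9×10⁻⁹ vs 1.1×10⁻⁹), a precipitate of SrCO₃ forms.

Yes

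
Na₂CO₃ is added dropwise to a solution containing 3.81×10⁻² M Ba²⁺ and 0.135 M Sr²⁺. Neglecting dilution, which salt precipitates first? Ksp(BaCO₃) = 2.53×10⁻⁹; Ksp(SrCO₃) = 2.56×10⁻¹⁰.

SrCO₃

Precipitation begins when Q = Ksp.
For BaCO₃: [CO₃²⁻] = (Ksp/[Ba²⁺]) = 6.64×10⁻⁸ M
For SrCO₃: [CO₃²⁻] = (Ksp/[Sr²⁺]) = 1.90×10⁻⁹ M
Since SrCO₃ needs less CO₃²⁻ to reach saturation, it precipitates first.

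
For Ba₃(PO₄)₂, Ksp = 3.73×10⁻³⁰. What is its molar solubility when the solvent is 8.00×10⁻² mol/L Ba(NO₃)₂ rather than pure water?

4.27×10⁻¹⁴ M

Ba₃(PO₄)₂(s) ⇌ 3 Ba²⁺(aq) + 2 PO₄³⁻(aq)
Let s be the solubility of Ba₃(PO₄)₂ here. The common ion gives [Ba²⁺] ≈ 8.00×10⁻² mol/L, and [PO₄³⁻] = 2s.
Ksp = [Ba²⁺]^3[PO₄³⁻]^2 = (8.00×10⁻²)^3(2s)^2
(2s)^2 = 3.73×10⁻³⁰ / (8.00×10⁻²)^3 = 7.29×10⁻²⁷
s = 4.27×10⁻¹⁴ mol/L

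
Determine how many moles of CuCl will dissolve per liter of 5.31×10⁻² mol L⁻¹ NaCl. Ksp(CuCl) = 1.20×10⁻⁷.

2.26×10⁻⁶ M

CuCl(s) ⇌ Cu⁺(aq) + Cl⁻(aq)
Let s be the solubility of CuCl here. The common ion gives [Cl⁻] ≈ 5.31×10⁻² mol L⁻¹, and [Cu⁺] = s.
Ksp = [Cu⁺][Cl⁻] = s(5.31×10⁻²)
s = 1.20×10⁻⁷ / (5.31×10⁻²) = 2.26×10⁻⁶
s = 2.26×10⁻⁶ mol L⁻¹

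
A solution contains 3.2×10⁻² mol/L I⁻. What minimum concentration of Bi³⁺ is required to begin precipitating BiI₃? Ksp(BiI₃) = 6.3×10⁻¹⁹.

1.9×10⁻¹⁴ M

A salt starts to precipitate once the ion product Q reaches its Ksp.
BiI₃(s) ⇌ Bi³⁺(aq) + 3 I⁻(aq)
Ksp = [Bi³⁺][I⁻]^3 = [Bi³⁺](3.2×10⁻²)^3
[Bi³⁺] = 6.3×10⁻¹⁹ / (3.2×10⁻²)^3 = 1.9×10⁻¹⁴
[Bi³⁺] = 1.9×10⁻¹⁴ mol/L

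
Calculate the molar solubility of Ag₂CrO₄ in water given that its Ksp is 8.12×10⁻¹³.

Ag₂CrO₄(s) ⇌ 2 Ag⁺(aq) + CrO₄²⁻(aq)
With molar solubility s: [Ag⁺] = 2s, [CrO₄²⁻] = s.
Ksp = [Ag⁺]^2[CrO₄²⁻] = (2s)^2 · s = 4s^3
4s^3 = 8.12×10⁻¹³  ⇒  s^3 = 2.03×10⁻¹³
Taking the 3rd root, s = 5.88×10⁻⁵ mol L⁻¹.

5.88×10⁻⁵ M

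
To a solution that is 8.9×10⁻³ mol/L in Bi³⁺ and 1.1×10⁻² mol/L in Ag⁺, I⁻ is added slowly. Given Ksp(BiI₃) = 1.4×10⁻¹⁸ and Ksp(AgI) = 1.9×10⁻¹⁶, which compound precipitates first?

Precipitation begins when Q = Ksp.
For BiI₃: [I⁻] = (Ksp/[Bi³⁺])^(1/3) = 5.4×10⁻⁶ mol/L
For AgI: [I⁻] = (Ksp/[Ag⁺]) = 1.7×10⁻¹⁴ mol/L
Since AgI needs less I⁻ to reach saturation, it precipitates first.

AgI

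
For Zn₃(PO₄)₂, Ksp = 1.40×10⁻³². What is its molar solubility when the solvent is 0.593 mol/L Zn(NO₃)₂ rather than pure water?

1.30×10⁻¹⁶ M

Zn₃(PO₄)₂(s) ⇌ 3 Zn²⁺(aq) + 2 PO₄³⁻(aq)
Zn²⁺ is already present at 0.593 mol/L. If s mol/L of Zn₃(PO₄)₂ dissolves, [PO₄³⁻] = 2s while [Zn²⁺] ≈ 0.593 mol/L.
Ksp = [Zn²⁺]^3[PO₄³⁻]^2 = (0.593)^3(2s)^2
(2s)^2 = 1.40×10⁻³² / (0.593)^3 = 6.71×10⁻³²
s = 1.30×10⁻¹⁶ mol/L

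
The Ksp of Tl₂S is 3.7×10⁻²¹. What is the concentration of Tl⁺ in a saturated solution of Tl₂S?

1.9×10⁻⁷ M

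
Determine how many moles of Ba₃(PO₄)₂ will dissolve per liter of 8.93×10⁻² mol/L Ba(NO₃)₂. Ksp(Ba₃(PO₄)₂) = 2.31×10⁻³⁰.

2.85×10⁻¹⁴ M

Ba₃(PO₄)₂(s) ⇌ 3 Ba²⁺(aq) + 2 PO₄³⁻(aq)
The solution already contains Ba²⁺ at 8.93×10⁻² mol/L. Let s be the molar solubility of Ba₃(PO₄)₂.
[Ba²⁺] ≈ 8.93×10⁻² mol/L (common ion dominates); [PO₄³⁻] = 2s.
Ksp = [Ba²⁺]^3[PO₄³⁻]^2 = (8.93×10⁻²)^3(2s)^2
(2s)^2 = 2.31×10⁻³⁰ / (8.93×10⁻²)^3 = 3.24×10⁻²⁷
s = 2.85×10⁻¹⁴ mol/L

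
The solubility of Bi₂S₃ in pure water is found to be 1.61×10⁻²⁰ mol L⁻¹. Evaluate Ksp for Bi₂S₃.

Bi₂S₃(s) ⇌ 2 Bi³⁺(aq) + 3 S²⁻(aq)
Let s be the molar solubility. Then [Bi³⁺] = 2s and [S²⁻] = 3s.
Ksp = [Bi³⁺]^2[S²⁻]^3 = (2s)^2 · (3s)^3 = 108s^5
Ksp = 108 × (1.61×10⁻²⁰)^5 = 1.17×10⁻⁹⁷

Ksp = 1.17×10⁻⁹⁷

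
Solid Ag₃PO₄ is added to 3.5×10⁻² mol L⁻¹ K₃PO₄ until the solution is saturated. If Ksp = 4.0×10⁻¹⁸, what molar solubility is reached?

1.6×10⁻⁶ M

Ag₃PO₄(s) ⇌ 3 Ag⁺(aq) + PO₄³⁻(aq)
With PO₄³⁻ already at 3.5×10⁻² mol L⁻¹ and s small, take [PO₄³⁻] ≈ 3.5×10⁻² mol L⁻¹ and [Ag⁺] = 3s.
Ksp = [Ag⁺]^3[PO₄³⁻] = (3s)^3(3.5×10⁻²)
(3s)^3 = 4.0×10⁻¹⁸ / (3.5×10⁻²) = 1.1×10⁻¹⁶
s = 1.6×10⁻⁶ mol L⁻¹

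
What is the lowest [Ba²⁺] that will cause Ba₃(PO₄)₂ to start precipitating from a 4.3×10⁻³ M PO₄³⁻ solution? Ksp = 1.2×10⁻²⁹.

Precipitation of each salt begins when its ion product equals Ksp.
Ba₃(PO₄)₂(s) ⇌ 3 Ba²⁺(aq) + 2 PO₄³⁻(aq)
Ksp = [Ba²⁺]^3[PO₄³⁻]^2 = [Ba²⁺]^3(4.3×10⁻³)^2
[Ba²⁺]^3 = 1.2×10⁻²⁹ / (4.3×10⁻³)^2 = 6.5×10⁻²⁵
[Ba²⁺] = 8.7×10⁻⁹ M

8.7×10⁻⁹ M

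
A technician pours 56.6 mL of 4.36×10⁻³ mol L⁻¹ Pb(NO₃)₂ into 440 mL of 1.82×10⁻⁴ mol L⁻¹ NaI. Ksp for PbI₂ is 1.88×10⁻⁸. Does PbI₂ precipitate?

No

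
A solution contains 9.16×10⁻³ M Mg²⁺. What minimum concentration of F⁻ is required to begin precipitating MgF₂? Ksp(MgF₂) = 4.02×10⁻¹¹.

6.62×10⁻⁵ M

Precipitation begins when Q = Ksp.
MgF₂(s) ⇌ Mg²⁺(aq) + 2 F⁻(aq)
Ksp = [Mg²⁺][F⁻]^2 = [F⁻]^2(9.16×10⁻³)
[F⁻]^2 = 4.02×10⁻¹¹ / (9.16×10⁻³) = 4.39×10⁻⁹
[F⁻] = 6.62×10⁻⁵ M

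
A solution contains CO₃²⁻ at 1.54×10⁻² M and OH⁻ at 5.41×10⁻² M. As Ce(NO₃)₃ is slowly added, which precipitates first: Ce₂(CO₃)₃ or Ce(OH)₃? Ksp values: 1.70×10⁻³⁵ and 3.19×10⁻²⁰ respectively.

Ce(OH)₃

A salt starts to precipitate once the ion product Q reaches its Ksp.
For Ce₂(CO₃)₃: [Ce³⁺] = (Ksp/[CO₃²⁻]^3)^(1/2) = 2.16×10⁻¹⁵ M
For Ce(OH)₃: [Ce³⁺] = (Ksp/[OH⁻]^3) = 2.01×10⁻¹⁶ M
The smaller threshold [Ce³⁺] is reached first, so Ce(OH)₃ precipitates first.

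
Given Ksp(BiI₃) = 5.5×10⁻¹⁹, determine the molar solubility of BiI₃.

1.2×10⁻⁵ M

BiI₃(s) ⇌ Bi³⁺(aq) + 3 I⁻(aq)
With molar solubility s: [Bi³⁺] = s, [I⁻] = 3s.
Ksp = [Bi³⁺][I⁻]^3 = s · (3s)^3 = 27s^4
27s^4 = 5.5×10⁻¹⁹  ⇒  s^4 = 2.0×10⁻²⁰
s = (2.0×10⁻²⁰)^(1/4) = 1.2×10⁻⁵ mol/L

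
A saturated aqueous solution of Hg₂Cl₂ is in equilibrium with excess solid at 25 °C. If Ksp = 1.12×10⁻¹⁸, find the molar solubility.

6.54×10⁻⁷ M

Hg₂Cl₂(s) ⇌ Hg₂²⁺(aq) + 2 Cl⁻(aq)
Let s be the molar solubility. Then [Hg₂²⁺] = s and [Cl⁻] = 2s.
Ksp = [Hg₂²⁺][Cl⁻]^2 = s · (2s)^2 = 4s^3
4s^3 = 1.12×10⁻¹⁸  ⇒  s^3 = 2.80×10⁻¹⁹
s = (2.80×10⁻¹⁹)^(1/3) = 6.54×10⁻⁷ M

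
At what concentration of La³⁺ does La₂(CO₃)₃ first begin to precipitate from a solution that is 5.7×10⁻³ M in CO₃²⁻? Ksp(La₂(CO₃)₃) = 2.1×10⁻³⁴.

A salt starts to precipitate once the ion product Q reaches its Ksp.
La₂(CO₃)₃(s) ⇌ 2 La³⁺(aq) + 3 CO₃²⁻(aq)
Ksp = [La³⁺]^2[CO₃²⁻]^3 = [La³⁺]^2(5.7×10⁻³)^3
[La³⁺]^2 = 2.1×10⁻³⁴ / (5.7×10⁻³)^3 = 1.1×10⁻²⁷
[La³⁺] = 3.4×10⁻¹⁴ M

3.4×10⁻¹⁴ M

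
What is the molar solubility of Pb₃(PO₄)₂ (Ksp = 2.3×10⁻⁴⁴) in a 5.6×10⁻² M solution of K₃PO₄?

6.5×10⁻¹⁵ M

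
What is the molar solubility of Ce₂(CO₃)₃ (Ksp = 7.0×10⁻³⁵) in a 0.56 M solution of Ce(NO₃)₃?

2.0×10⁻¹² M

Ce₂(CO₃)₃(s) ⇌ 2 Ce³⁺(aq) + 3 CO₃²⁻(aq)
With Ce³⁺ already at 0.56 M and s small, take [Ce³⁺] ≈ 0.56 M and [CO₃²⁻] = 3s.
Ksp = [Ce³⁺]^2[CO₃²⁻]^3 = (0.56)^2(3s)^3
(3s)^3 = 7.0×10⁻³⁵ / (0.56)^2 = 2.2×10⁻³⁴
s = 2.0×10⁻¹² M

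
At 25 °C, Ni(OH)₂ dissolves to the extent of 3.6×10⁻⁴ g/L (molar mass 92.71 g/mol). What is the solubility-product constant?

s = (3.6×10⁻⁴ g L⁻¹)/(92.71 g mol⁻¹) = 3.883×10⁻⁶ M
Ni(OH)₂(s) ⇌ Ni²⁺(aq) + 2 OH⁻(aq)
Let s be the molar solubility. Then [Ni²⁺] = s and [OH⁻] = 2s.
Ksp = [Ni²⁺][OH⁻]^2 = s · (2s)^2 = 4s^3
Ksp = 4 × (3.883×10⁻⁶)^3 = 2.3×10⁻¹⁶

Ksp = 2.3×10⁻¹⁶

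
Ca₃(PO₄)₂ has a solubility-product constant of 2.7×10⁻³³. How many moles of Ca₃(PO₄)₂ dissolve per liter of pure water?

Ca₃(PO₄)₂(s) ⇌ 3 Ca²⁺(aq) + 2 PO₄³⁻(aq)
For each mole of Ca₃(PO₄)₂ that dissolves per liter, [Ca²⁺] = 3s and [PO₄³⁻] = 2s; let s denote this solubility.
Ksp = [Ca²⁺]^3[PO₄³⁻]^2 = (3s)^3 · (2s)^2 = 108s^5
108s^5 = 2.7×10⁻³³  ⇒  s^5 = 2.5×10⁻³⁵
s = 1.2×10⁻⁷ M

1.2×10⁻⁷ M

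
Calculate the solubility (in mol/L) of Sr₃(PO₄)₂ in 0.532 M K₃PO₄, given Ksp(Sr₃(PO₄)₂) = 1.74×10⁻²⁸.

Sr₃(PO₄)₂(s) ⇌ 3 Sr²⁺(aq) + 2 PO₄³⁻(aq)
The solution already contains PO₄³⁻ at 0.532 M. Let s be the molar solubility of Sr₃(PO₄)₂.
[PO₄³⁻] ≈ 0.532 M (common ion dominates); [Sr²⁺] = 3s.
Ksp = [Sr²⁺]^3[PO₄³⁻]^2 = (3s)^3(0.532)^2
(3s)^3 = 1.74×10⁻²⁸ / (0.532)^2 = 6.15×10⁻²⁸
s = 2.83×10⁻¹⁰ M

2.83×10⁻¹⁰ M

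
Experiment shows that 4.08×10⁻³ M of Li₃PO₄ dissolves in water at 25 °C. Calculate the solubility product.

Li₃PO₄(s) ⇌ 3 Li⁺(aq) + PO₄³⁻(aq)
Let s be the molar solubility. Then [Li⁺] = 3s and [PO₄³⁻] = s.
Ksp = [Li⁺]^3[PO₄³⁻] = (3s)^3 · s = 27s^4
Ksp = 27 × (4.08×10⁻³)^4 = 7.48×10⁻⁹

Ksp = 7.48×10⁻⁹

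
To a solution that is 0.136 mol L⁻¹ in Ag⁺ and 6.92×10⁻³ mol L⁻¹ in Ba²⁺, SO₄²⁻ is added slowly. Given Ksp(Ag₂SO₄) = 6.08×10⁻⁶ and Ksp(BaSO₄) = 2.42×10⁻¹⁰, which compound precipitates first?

BaSO₄

The threshold for precipitation is Q = Ksp.
For Ag₂SO₄: [SO₄²⁻] = (Ksp/[Ag⁺]^2) = 3.29×10⁻⁴ mol L⁻¹
For BaSO₄: [SO₄²⁻] = (Ksp/[Ba²⁺]) = 3.50×10⁻⁸ mol L⁻¹
BaSO₄ requires the lower [SO₄²⁻], so it precipitates first.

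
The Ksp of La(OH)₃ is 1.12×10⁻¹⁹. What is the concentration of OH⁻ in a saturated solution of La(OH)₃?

La(OH)₃(s) ⇌ La³⁺(aq) + 3 OH⁻(aq)
With molar solubility s: [La³⁺] = s, [OH⁻] = 3s.
Ksp = [La³⁺][OH⁻]^3 = s · (3s)^3 = 27s^4 = 1.12×10⁻¹⁹
s = 8.03×10⁻⁶ mol L⁻¹
[OH⁻] = 3s = 2.41×10⁻⁵ mol L⁻¹

2.41×10⁻⁵ M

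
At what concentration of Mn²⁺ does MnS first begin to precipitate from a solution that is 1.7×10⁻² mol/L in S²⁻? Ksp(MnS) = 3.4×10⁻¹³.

2.0×10⁻¹¹ M

The threshold for precipitation is Q = Ksp.
MnS(s) ⇌ Mn²⁺(aq) + S²⁻(aq)
Ksp = [Mn²⁺][S²⁻] = [Mn²⁺](1.7×10⁻²)
[Mn²⁺] = 3.4×10⁻¹³ / (1.7×10⁻²) = 2.0×10⁻¹¹
[Mn²⁺] = 2.0×10⁻¹¹ mol/L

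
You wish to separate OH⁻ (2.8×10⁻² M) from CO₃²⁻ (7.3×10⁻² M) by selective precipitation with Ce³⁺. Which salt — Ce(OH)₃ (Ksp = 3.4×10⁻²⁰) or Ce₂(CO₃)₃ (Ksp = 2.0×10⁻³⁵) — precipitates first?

Ce₂(CO₃)₃

The threshold for precipitation is Q = Ksp.
For Ce(OH)₃: [Ce³⁺] = (Ksp/[OH⁻]^3) = 1.5×10⁻¹⁵ M
For Ce₂(CO₃)₃: [Ce³⁺] = (Ksp/[CO₃²⁻]^3)^(1/2) = 2.3×10⁻¹⁶ M
The smaller threshold [Ce³⁺] is reached first, so Ce₂(CO₃)₃ precipitates first.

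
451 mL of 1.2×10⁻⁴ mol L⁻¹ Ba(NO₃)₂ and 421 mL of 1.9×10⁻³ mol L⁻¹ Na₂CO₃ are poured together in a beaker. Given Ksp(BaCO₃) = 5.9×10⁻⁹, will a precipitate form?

The combined volume is 872 mL.
[Ba²⁺] = (1.2×10⁻⁴)(451)/872 = 6.2×10⁻⁵ mol L⁻¹
[CO₃²⁻] = (1.9×10⁻³)(421)/872 = 9.2×10⁻⁴ mol L⁻¹
Q = [Ba²⁺][CO₃²⁻] = 5.7×10⁻⁸
Since Q (5.7×10⁻⁸) exceeds Ksp (5.9×10⁻⁹), BaCO₃ will precipitate.

Yes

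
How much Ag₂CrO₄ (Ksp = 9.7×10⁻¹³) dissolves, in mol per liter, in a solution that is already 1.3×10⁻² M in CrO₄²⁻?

4.3×10⁻⁶ M

Ag₂CrO₄(s) ⇌ 2 Ag⁺(aq) + CrO₄²⁻(aq)
The solution already contains CrO₄²⁻ at 1.3×10⁻² M. Let s be the molar solubility of Ag₂CrO₄.
[CrO₄²⁻] ≈ 1.3×10⁻² M (common ion dominates); [Ag⁺] = 2s.
Ksp = [Ag⁺]^2[CrO₄²⁻] = (2s)^2(1.3×10⁻²)
(2s)^2 = 9.7×10⁻¹³ / (1.3×10⁻²) = 7.5×10⁻¹¹
s = 4.3×10⁻⁶ M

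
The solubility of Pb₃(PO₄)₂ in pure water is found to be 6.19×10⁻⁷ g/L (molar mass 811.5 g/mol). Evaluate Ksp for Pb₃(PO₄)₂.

Ksp = 2.79×10⁻⁴⁴

Molar solubility s = (6.19×10⁻⁷ g/L) / (811.5 g/mol) = 7.6278×10⁻¹⁰ mol/L
Pb₃(PO₄)₂(s) ⇌ 3 Pb²⁺(aq) + 2 PO₄³⁻(aq)
Call the molar solubility s, so that [Pb²⁺] = 3s and [PO₄³⁻] = 2s.
Ksp = [Pb²⁺]^3[PO₄³⁻]^2 = (3s)^3 · (2s)^2 = 108s^5
Ksp = 108 × (7.6278×10⁻¹⁰)^5 = 2.79×10⁻⁴⁴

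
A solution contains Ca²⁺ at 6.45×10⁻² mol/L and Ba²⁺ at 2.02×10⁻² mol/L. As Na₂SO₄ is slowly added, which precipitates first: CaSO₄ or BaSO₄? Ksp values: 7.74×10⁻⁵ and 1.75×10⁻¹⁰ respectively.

BaSO₄

Each salt precipitates once Q = Ksp for that salt.
For CaSO₄: [SO₄²⁻] = (Ksp/[Ca²⁺]) = 1.20×10⁻³ mol/L
For BaSO₄: [SO₄²⁻] = (Ksp/[Ba²⁺]) = 8.66×10⁻⁹ mol/L
The smaller threshold [SO₄²⁻] is reached first, so BaSO₄ precipitates first.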